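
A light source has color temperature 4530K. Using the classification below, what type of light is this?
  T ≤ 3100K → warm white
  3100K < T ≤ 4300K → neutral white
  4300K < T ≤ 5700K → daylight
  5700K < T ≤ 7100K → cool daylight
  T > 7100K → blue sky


Temperature: 4530K
4300K < 4530K ≤ 5700K → daylight
Classification: daylight


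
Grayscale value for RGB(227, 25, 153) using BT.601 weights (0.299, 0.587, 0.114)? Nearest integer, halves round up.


Gray = 0.299×R + 0.587×G + 0.114×B
Gray = 0.299×227 + 0.587×25 + 0.114×153
Gray = 67.873 + 14.675 + 17.442
Gray = 99.990 → round half up → 100
Gray = 100


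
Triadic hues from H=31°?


Triadic: equally spaced at 120° intervals
H1 = 31°
H2 = (31 + 120) mod 360 = 151°
H3 = (31 + 240) mod 360 = 271°
Triadic = 31°, 151°, 271°


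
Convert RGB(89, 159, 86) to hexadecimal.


R = 89 → 59 (hex)
G = 159 → 9F (hex)
B = 86 → 56 (hex)
Hex = #599F56


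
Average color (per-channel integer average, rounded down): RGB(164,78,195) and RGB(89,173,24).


Midpoint: each channel = ⌊(C₁+C₂)/2⌋
R: ⌊(164+89)/2⌋ = 126
G: ⌊(78+173)/2⌋ = 125
B: ⌊(195+24)/2⌋ = 109
= RGB(126, 125, 109)


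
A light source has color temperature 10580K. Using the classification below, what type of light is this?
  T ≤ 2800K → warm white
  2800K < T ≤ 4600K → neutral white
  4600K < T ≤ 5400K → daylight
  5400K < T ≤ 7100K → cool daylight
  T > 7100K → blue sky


Temperature: 10580K
10580K > 7100K → blue sky
Classification: blue sky


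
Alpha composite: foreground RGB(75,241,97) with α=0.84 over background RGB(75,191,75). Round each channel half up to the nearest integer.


C = α×F + (1-α)×B, with 1-α = 0.16
R: 0.84×75 + 0.16×75 = 63.00 + 12.00 = 75.00 → 75
G: 0.84×241 + 0.16×191 = 202.44 + 30.56 = 233.00 → 233
B: 0.84×97 + 0.16×75 = 81.48 + 12.00 = 93.48 → 93
= RGB(75, 233, 93)


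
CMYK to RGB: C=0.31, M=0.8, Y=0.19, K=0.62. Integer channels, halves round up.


R = 255 × (1-C) × (1-K) = 255 × 0.69 × 0.38 = 66.861 → 67
G = 255 × (1-M) × (1-K) = 255 × 0.20 × 0.38 = 19.38 → 19
B = 255 × (1-Y) × (1-K) = 255 × 0.81 × 0.38 = 78.489 → 78
= RGB(67, 19, 78)


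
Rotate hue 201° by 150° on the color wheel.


New hue = (H + rotation) mod 360
New hue = (201 + 150) mod 360
= 351 mod 360
= 351°


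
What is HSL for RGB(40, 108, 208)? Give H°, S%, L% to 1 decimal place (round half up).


Normalize: R'=40/255≈0.1569, G'=108/255≈0.4235, B'=208/255≈0.8157
Max=208/255, Min=40/255, Δ=Max-Min=168/255
L = (Max+Min)/2 = (208+40)/510 = 248/510 = 0.48627… → L = 48.6%
L ≤ 0.5 → S = Δ/(Max+Min) = 168/(208+40) = 168/248 = 0.67741… → S = 67.7%
(the 1/255 factors cancel in S and H, so raw channel differences can be used)
Max is B' → H = 60 × ((R-G)/Δ + 4) = 60 × ((40-108)/168 + 4)
  -68/168 + 4 = -0.4047… + 4 = 3.5952…
  H = 60 × 3.5952… = 215.714…° → H = 215.7°
= HSL(215.7°, 67.7%, 48.6%)


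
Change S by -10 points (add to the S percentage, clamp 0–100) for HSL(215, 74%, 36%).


Original S = 74%
Adjustment = -10 percentage points
New S = 74 + (-10) = 64
Clamp to [0, 100] → 64
= HSL(215°, 64%, 36%)


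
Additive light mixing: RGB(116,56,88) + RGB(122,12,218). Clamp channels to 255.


Additive: each channel = min(255, C₁+C₂)
R: 116+122 = 238 → 238
G: 56+12 = 68 → 68
B: 88+218 = 306 → 255
= RGB(238, 68, 255)


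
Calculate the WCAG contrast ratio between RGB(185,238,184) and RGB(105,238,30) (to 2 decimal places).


Linearize each sRGB channel c=v/255: c/12.92 if c ≤ 0.04045 else ((c+0.055)/1.055)^2.4
L = 0.2126×R_lin + 0.7152×G_lin + 0.0722×B_lin
Color 1 (185,238,184):
  R=185: 185/255≈0.7255 > 0.04045 → ((0.7255+0.055)/1.055)^2.4 ≈ 0.48515
  G=238: 238/255≈0.9333 > 0.04045 → ((0.9333+0.055)/1.055)^2.4 ≈ 0.85499
  B=184: 184/255≈0.7216 > 0.04045 → ((0.7216+0.055)/1.055)^2.4 ≈ 0.47932
  L1 = 0.2126×0.48515 + 0.7152×0.85499 + 0.0722×0.47932 ≈ 0.74924
Color 2 (105,238,30):
  R=105: 105/255≈0.4118 > 0.04045 → ((0.4118+0.055)/1.055)^2.4 ≈ 0.14126
  G=238: 238/255≈0.9333 > 0.04045 → ((0.9333+0.055)/1.055)^2.4 ≈ 0.85499
  B=30: 30/255≈0.1176 > 0.04045 → ((0.1176+0.055)/1.055)^2.4 ≈ 0.01298
  L2 = 0.2126×0.14126 + 0.7152×0.85499 + 0.0722×0.01298 ≈ 0.64246
Lighter = 0.74924, Darker = 0.64246
Ratio = (L_lighter + 0.05) / (L_darker + 0.05)
Ratio = (0.74924 + 0.05) / (0.64246 + 0.05) = 0.79924 / 0.69246 ≈ 1.1542
Ratio ≈ 1.15:1


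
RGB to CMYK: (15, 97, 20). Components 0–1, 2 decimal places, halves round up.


R'=15/255≈0.0588, G'=97/255≈0.3804, B'=20/255≈0.0784
K = 1 - max(R',G',B') = 1 - 97/255 = 158/255 = 0.61960… → 0.62
(1-R'-K)/(1-K) simplifies to (max-R)/max with max = 97:
C = (97-15)/97 = 82/97 = 0.84536… → 0.85
M = (97-97)/97 = 0/97 = 0 → 0.00
Y = (97-20)/97 = 77/97 = 0.79381… → 0.79
= CMYK(0.85, 0.00, 0.79, 0.62)


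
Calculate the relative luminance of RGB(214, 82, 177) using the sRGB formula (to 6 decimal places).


Linearize each channel (sRGB transfer function): c = v/255; c_lin = c/12.92 if c ≤ 0.04045, else ((c+0.055)/1.055)^2.4
  R: 214/255 ≈ 0.839216 > 0.04045 → ((0.839216+0.055)/1.055)^2.4 ≈ 0.672443
  G: 82/255 ≈ 0.321569 > 0.04045 → ((0.321569+0.055)/1.055)^2.4 ≈ 0.084376
  B: 177/255 ≈ 0.694118 > 0.04045 → ((0.694118+0.055)/1.055)^2.4 ≈ 0.439657
R_lin = 0.672443, G_lin = 0.084376, B_lin = 0.439657
L = 0.2126×R + 0.7152×G + 0.0722×B
L = 0.2126×0.672443 + 0.7152×0.084376 + 0.0722×0.439657
L ≈ 0.235051


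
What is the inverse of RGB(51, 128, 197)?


Invert: (255-R, 255-G, 255-B)
R: 255-51 = 204
G: 255-128 = 127
B: 255-197 = 58
= RGB(204, 127, 58)


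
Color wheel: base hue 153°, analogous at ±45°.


Base hue: 153°
Left analog: (153 - 45) mod 360 = 108°
Right analog: (153 + 45) mod 360 = 198°
Analogous hues = 108° and 198°


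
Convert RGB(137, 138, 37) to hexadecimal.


R = 137 → 89 (hex)
G = 138 → 8A (hex)
B = 37 → 25 (hex)
Hex = #898A25


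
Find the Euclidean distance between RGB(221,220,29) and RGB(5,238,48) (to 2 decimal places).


d = √[(R₁-R₂)² + (G₁-G₂)² + (B₁-B₂)²]
d = √[(221-5)² + (220-238)² + (29-48)²]
d = √[46656 + 324 + 361]
d = √47341
d ≈ 217.58


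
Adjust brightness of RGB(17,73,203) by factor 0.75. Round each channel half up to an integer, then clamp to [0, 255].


Multiply each channel by 0.75, round half up, clamp to [0, 255]
R: 17×0.75 = 12.75 → round → 13
G: 73×0.75 = 54.75 → round → 55
B: 203×0.75 = 152.25 → round → 152
= RGB(13, 55, 152)


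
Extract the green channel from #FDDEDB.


Color: #FDDEDB
R = FD = 253
G = DE = 222
B = DB = 219
Green = 222


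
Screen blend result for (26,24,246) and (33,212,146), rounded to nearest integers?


Screen: C = 255 - (255-A)×(255-B)/255, rounded to nearest integer
R: 255 - (255-26)×(255-33)/255 = 255 - 50838/255 ≈ 255 - 199.365 = 55.635 → 56
G: 255 - (255-24)×(255-212)/255 = 255 - 9933/255 ≈ 255 - 38.953 = 216.047 → 216
B: 255 - (255-246)×(255-146)/255 = 255 - 981/255 ≈ 255 - 3.847 = 251.153 → 251
= RGB(56, 216, 251)


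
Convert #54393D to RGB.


54 → 84 (R)
39 → 57 (G)
3D → 61 (B)
= RGB(84, 57, 61)


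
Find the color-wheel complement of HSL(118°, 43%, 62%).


Complement = opposite side of color wheel = hue + 180°
H' = (118 + 180) mod 360 = 298°
S and L unchanged.
= HSL(298°, 43%, 62%)


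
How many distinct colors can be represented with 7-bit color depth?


Colors = 2^bits = 2^7
= 128 colors


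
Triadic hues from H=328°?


Triadic: equally spaced at 120° intervals
H1 = 328°
H2 = (328 + 120) mod 360 = 88°
H3 = (328 + 240) mod 360 = 208°
Triadic = 328°, 88°, 208°


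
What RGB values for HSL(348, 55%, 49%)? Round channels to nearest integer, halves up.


H=348°, S=0.55, L=0.49
C = (1-|2L-1|)×S = (1-|-0.02|)×0.55 = 0.539
H' = H/60 = 348/60 ≈ 5.8000; X = C×(1-|H' mod 2 - 1|) = 0.1078
m = L - C/2 = 0.49 - 0.2695 = 0.2205
Sector ⌊H'⌋ = 5 → (R',G',B') = (0.539, 0.0, 0.1078)
RGB = ((R'+m)×255, (G'+m)×255, (B'+m)×255) = (193.6725, 56.2275, 83.7165)
Round half up → RGB(194, 56, 84)


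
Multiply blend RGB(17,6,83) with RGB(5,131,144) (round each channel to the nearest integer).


Multiply: C = A×B/255, rounded to nearest integer
R: 17×5/255 = 85/255 ≈ 0.333 → 0
G: 6×131/255 = 786/255 ≈ 3.082 → 3
B: 83×144/255 = 11952/255 ≈ 46.871 → 47
= RGB(0, 3, 47)


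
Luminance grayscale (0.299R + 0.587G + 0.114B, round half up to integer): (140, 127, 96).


Gray = 0.299×R + 0.587×G + 0.114×B
Gray = 0.299×140 + 0.587×127 + 0.114×96
Gray = 41.860 + 74.549 + 10.944
Gray = 127.353 → round half up → 127
Gray = 127


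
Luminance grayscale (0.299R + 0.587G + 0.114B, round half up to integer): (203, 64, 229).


Gray = 0.299×R + 0.587×G + 0.114×B
Gray = 0.299×203 + 0.587×64 + 0.114×229
Gray = 60.697 + 37.568 + 26.106
Gray = 124.371 → round half up → 124
Gray = 124


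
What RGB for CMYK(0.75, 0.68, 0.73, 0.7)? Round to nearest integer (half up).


R = 255 × (1-C) × (1-K) = 255 × 0.25 × 0.30 = 19.125 → 19
G = 255 × (1-M) × (1-K) = 255 × 0.32 × 0.30 = 24.48 → 24
B = 255 × (1-Y) × (1-K) = 255 × 0.27 × 0.30 = 20.655 → 21
= RGB(19, 24, 21)


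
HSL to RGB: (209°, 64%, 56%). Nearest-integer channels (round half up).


H=209°, S=0.64, L=0.56
C = (1-|2L-1|)×S = (1-|0.12|)×0.64 = 0.5632
H' = H/60 = 209/60 ≈ 3.4833; X = C×(1-|H' mod 2 - 1|) ≈ 0.2910
m = L - C/2 = 0.56 - 0.2816 = 0.2784
Sector ⌊H'⌋ = 3 → (R',G',B') = (0.0, ≈0.2910, 0.5632)
RGB = ((R'+m)×255, (G'+m)×255, (B'+m)×255) = (70.992, 145.1936, 214.608)
Round half up → RGB(71, 145, 215)


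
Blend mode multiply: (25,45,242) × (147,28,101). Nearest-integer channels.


Multiply: C = A×B/255, rounded to nearest integer
R: 25×147/255 = 3675/255 ≈ 14.412 → 14
G: 45×28/255 = 1260/255 ≈ 4.941 → 5
B: 242×101/255 = 24442/255 ≈ 95.851 → 96
= RGB(14, 5, 96)


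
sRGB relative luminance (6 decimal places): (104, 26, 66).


Linearize each channel (sRGB transfer function): c = v/255; c_lin = c/12.92 if c ≤ 0.04045, else ((c+0.055)/1.055)^2.4
  R: 104/255 ≈ 0.407843 > 0.04045 → ((0.407843+0.055)/1.055)^2.4 ≈ 0.138432
  G: 26/255 ≈ 0.101961 > 0.04045 → ((0.101961+0.055)/1.055)^2.4 ≈ 0.010330
  B: 66/255 ≈ 0.258824 > 0.04045 → ((0.258824+0.055)/1.055)^2.4 ≈ 0.054480
R_lin = 0.138432, G_lin = 0.010330, B_lin = 0.054480
L = 0.2126×R + 0.7152×G + 0.0722×B
L = 0.2126×0.138432 + 0.7152×0.010330 + 0.0722×0.054480
L ≈ 0.040752


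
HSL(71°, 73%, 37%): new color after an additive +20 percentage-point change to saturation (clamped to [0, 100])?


Original S = 73%
Adjustment = +20 percentage points
New S = 73 + (20) = 93
Clamp to [0, 100] → 93
= HSL(71°, 93%, 37%)


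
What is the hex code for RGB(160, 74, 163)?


R = 160 → A0 (hex)
G = 74 → 4A (hex)
B = 163 → A3 (hex)
Hex = #A04AA3


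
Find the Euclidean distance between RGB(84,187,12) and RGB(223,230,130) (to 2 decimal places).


d = √[(R₁-R₂)² + (G₁-G₂)² + (B₁-B₂)²]
d = √[(84-223)² + (187-230)² + (12-130)²]
d = √[19321 + 1849 + 13924]
d = √35094
d ≈ 187.33


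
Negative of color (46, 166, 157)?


Invert: (255-R, 255-G, 255-B)
R: 255-46 = 209
G: 255-166 = 89
B: 255-157 = 98
= RGB(209, 89, 98)


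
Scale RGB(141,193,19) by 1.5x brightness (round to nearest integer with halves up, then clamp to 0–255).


Multiply each channel by 1.5, round half up, clamp to [0, 255]
R: 141×1.5 = 211.5 → round → 212
G: 193×1.5 = 289.5 → round → 290 → clamp → 255
B: 19×1.5 = 28.5 → round → 29
= RGB(212, 255, 29)


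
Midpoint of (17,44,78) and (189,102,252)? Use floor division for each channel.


Midpoint: each channel = ⌊(C₁+C₂)/2⌋
R: ⌊(17+189)/2⌋ = 103
G: ⌊(44+102)/2⌋ = 73
B: ⌊(78+252)/2⌋ = 165
= RGB(103, 73, 165)


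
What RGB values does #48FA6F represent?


48 → 72 (R)
FA → 250 (G)
6F → 111 (B)
= RGB(72, 250, 111)


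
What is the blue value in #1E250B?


Color: #1E250B
R = 1E = 30
G = 25 = 37
B = 0B = 11
Blue = 11


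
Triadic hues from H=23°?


Triadic: equally spaced at 120° intervals
H1 = 23°
H2 = (23 + 120) mod 360 = 143°
H3 = (23 + 240) mod 360 = 263°
Triadic = 23°, 143°, 263°


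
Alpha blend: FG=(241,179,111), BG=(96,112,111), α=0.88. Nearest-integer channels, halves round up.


C = α×F + (1-α)×B, with 1-α = 0.12
R: 0.88×241 + 0.12×96 = 212.08 + 11.52 = 223.60 → 224
G: 0.88×179 + 0.12×112 = 157.52 + 13.44 = 170.96 → 171
B: 0.88×111 + 0.12×111 = 97.68 + 13.32 = 111.00 → 111
= RGB(224, 171, 111)


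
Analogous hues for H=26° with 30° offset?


Base hue: 26°
Left analog: (26 - 30) mod 360 = 356°
Right analog: (26 + 30) mod 360 = 56°
Analogous hues = 356° and 56°


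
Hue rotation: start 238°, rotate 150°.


New hue = (H + rotation) mod 360
New hue = (238 + 150) mod 360
= 388 mod 360
= 28°


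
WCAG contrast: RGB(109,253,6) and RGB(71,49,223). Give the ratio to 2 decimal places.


Linearize each sRGB channel c=v/255: c/12.92 if c ≤ 0.04045 else ((c+0.055)/1.055)^2.4
L = 0.2126×R_lin + 0.7152×G_lin + 0.0722×B_lin
Color 1 (109,253,6):
  R=109: 109/255≈0.4275 > 0.04045 → ((0.4275+0.055)/1.055)^2.4 ≈ 0.15293
  G=253: 253/255≈0.9922 > 0.04045 → ((0.9922+0.055)/1.055)^2.4 ≈ 0.98225
  B=6: 6/255≈0.0235 ≤ 0.04045 → 0.0235/12.92 ≈ 0.00182
  L1 = 0.2126×0.15293 + 0.7152×0.98225 + 0.0722×0.00182 ≈ 0.73515
Color 2 (71,49,223):
  R=71: 71/255≈0.2784 > 0.04045 → ((0.2784+0.055)/1.055)^2.4 ≈ 0.06301
  G=49: 49/255≈0.1922 > 0.04045 → ((0.1922+0.055)/1.055)^2.4 ≈ 0.03071
  B=223: 223/255≈0.8745 > 0.04045 → ((0.8745+0.055)/1.055)^2.4 ≈ 0.73791
  L2 = 0.2126×0.06301 + 0.7152×0.03071 + 0.0722×0.73791 ≈ 0.08864
Lighter = 0.73515, Darker = 0.08864
Ratio = (L_lighter + 0.05) / (L_darker + 0.05)
Ratio = (0.73515 + 0.05) / (0.08864 + 0.05) = 0.78515 / 0.13864 ≈ 5.6633
Ratio ≈ 5.66:1


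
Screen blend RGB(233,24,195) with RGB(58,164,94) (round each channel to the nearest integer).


Screen: C = 255 - (255-A)×(255-B)/255, rounded to nearest integer
R: 255 - (255-233)×(255-58)/255 = 255 - 4334/255 ≈ 255 - 16.996 = 238.004 → 238
G: 255 - (255-24)×(255-164)/255 = 255 - 21021/255 ≈ 255 - 82.435 = 172.565 → 173
B: 255 - (255-195)×(255-94)/255 = 255 - 9660/255 ≈ 255 - 37.882 = 217.118 → 217
= RGB(238, 173, 217)


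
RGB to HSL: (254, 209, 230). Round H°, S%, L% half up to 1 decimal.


Normalize: R'=254/255≈0.9961, G'=209/255≈0.8196, B'=230/255≈0.9020
Max=254/255, Min=209/255, Δ=Max-Min=45/255
L = (Max+Min)/2 = (254+209)/510 = 463/510 = 0.90784… → L = 90.8%
L > 0.5 → S = Δ/(2-Max-Min) = 45/(510-254-209) = 45/47 = 0.95744… → S = 95.7%
(the 1/255 factors cancel in S and H, so raw channel differences can be used)
Max is R' → H = 60 × (((G-B)/Δ) mod 6) = 60 × (((209-230)/45) mod 6)
  (-21)/45 = -0.4666…; negative, so add 6 → 5.5333…
  H = 60 × 5.5333… = 332° → H = 332.0°
= HSL(332.0°, 95.7%, 90.8%)


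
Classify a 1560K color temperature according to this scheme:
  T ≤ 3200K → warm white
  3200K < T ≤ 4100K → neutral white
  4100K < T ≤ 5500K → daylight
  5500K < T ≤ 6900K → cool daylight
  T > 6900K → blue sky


Temperature: 1560K
1560K ≤ 3200K → warm white
Classification: warm white


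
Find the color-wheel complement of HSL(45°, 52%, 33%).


Complement = opposite side of color wheel = hue + 180°
H' = (45 + 180) mod 360 = 225°
S and L unchanged.
= HSL(225°, 52%, 33%)


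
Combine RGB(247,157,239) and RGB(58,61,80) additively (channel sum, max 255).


Additive: each channel = min(255, C₁+C₂)
R: 247+58 = 305 → 255
G: 157+61 = 218 → 218
B: 239+80 = 319 → 255
= RGB(255, 218, 255)


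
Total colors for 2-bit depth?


Colors = 2^bits = 2^2
= 4 colors


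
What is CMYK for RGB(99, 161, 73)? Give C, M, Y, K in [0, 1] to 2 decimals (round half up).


R'=99/255≈0.3882, G'=161/255≈0.6314, B'=73/255≈0.2863
K = 1 - max(R',G',B') = 1 - 161/255 = 94/255 = 0.36862… → 0.37
(1-R'-K)/(1-K) simplifies to (max-R)/max with max = 161:
C = (161-99)/161 = 62/161 = 0.38509… → 0.39
M = (161-161)/161 = 0/161 = 0 → 0.00
Y = (161-73)/161 = 88/161 = 0.54658… → 0.55
= CMYK(0.39, 0.00, 0.55, 0.37)


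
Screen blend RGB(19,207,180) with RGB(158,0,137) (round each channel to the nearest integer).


Screen: C = 255 - (255-A)×(255-B)/255, rounded to nearest integer
R: 255 - (255-19)×(255-158)/255 = 255 - 22892/255 ≈ 255 - 89.773 = 165.227 → 165
G: 255 - (255-207)×(255-0)/255 = 255 - 12240/255 ≈ 255 - 48.000 = 207.000 → 207
B: 255 - (255-180)×(255-137)/255 = 255 - 8850/255 ≈ 255 - 34.706 = 220.294 → 220
= RGB(165, 207, 220)


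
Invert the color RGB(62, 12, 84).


Invert: (255-R, 255-G, 255-B)
R: 255-62 = 193
G: 255-12 = 243
B: 255-84 = 171
= RGB(193, 243, 171)


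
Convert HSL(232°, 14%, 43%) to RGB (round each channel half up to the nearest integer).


H=232°, S=0.14, L=0.43
C = (1-|2L-1|)×S = (1-|-0.14|)×0.14 = 0.1204
H' = H/60 = 232/60 ≈ 3.8667; X = C×(1-|H' mod 2 - 1|) ≈ 0.0161
m = L - C/2 = 0.43 - 0.0602 = 0.3698
Sector ⌊H'⌋ = 3 → (R',G',B') = (0.0, ≈0.0161, 0.1204)
RGB = ((R'+m)×255, (G'+m)×255, (B'+m)×255) = (94.299, 98.3926, 125.001)
Round half up → RGB(94, 98, 125)


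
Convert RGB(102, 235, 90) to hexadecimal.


R = 102 → 66 (hex)
G = 235 → EB (hex)
B = 90 → 5A (hex)
Hex = #66EB5A


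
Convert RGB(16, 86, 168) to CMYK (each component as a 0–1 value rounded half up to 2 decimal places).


R'=16/255≈0.0627, G'=86/255≈0.3373, B'=168/255≈0.6588
K = 1 - max(R',G',B') = 1 - 168/255 = 87/255 = 0.34117… → 0.34
(1-R'-K)/(1-K) simplifies to (max-R)/max with max = 168:
C = (168-16)/168 = 152/168 = 0.90476… → 0.90
M = (168-86)/168 = 82/168 = 0.48809… → 0.49
Y = (168-168)/168 = 0/168 = 0 → 0.00
= CMYK(0.90, 0.49, 0.00, 0.34)


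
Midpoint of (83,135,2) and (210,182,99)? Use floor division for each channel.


Midpoint: each channel = ⌊(C₁+C₂)/2⌋
R: ⌊(83+210)/2⌋ = 146
G: ⌊(135+182)/2⌋ = 158
B: ⌊(2+99)/2⌋ = 50
= RGB(146, 158, 50)


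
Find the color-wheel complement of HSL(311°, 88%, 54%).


Complement = opposite side of color wheel = hue + 180°
H' = (311 + 180) mod 360 = 131°
S and L unchanged.
= HSL(131°, 88%, 54%)


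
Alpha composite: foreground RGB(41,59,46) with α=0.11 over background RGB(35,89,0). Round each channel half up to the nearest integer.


C = α×F + (1-α)×B, with 1-α = 0.89
R: 0.11×41 + 0.89×35 = 4.51 + 31.15 = 35.66 → 36
G: 0.11×59 + 0.89×89 = 6.49 + 79.21 = 85.70 → 86
B: 0.11×46 + 0.89×0 = 5.06 + 0.00 = 5.06 → 5
= RGB(36, 86, 5)


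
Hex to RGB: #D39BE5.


D3 → 211 (R)
9B → 155 (G)
E5 → 229 (B)
= RGB(211, 155, 229)


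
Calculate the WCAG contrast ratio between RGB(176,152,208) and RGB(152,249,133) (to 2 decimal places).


Linearize each sRGB channel c=v/255: c/12.92 if c ≤ 0.04045 else ((c+0.055)/1.055)^2.4
L = 0.2126×R_lin + 0.7152×G_lin + 0.0722×B_lin
Color 1 (176,152,208):
  R=176: 176/255≈0.6902 > 0.04045 → ((0.6902+0.055)/1.055)^2.4 ≈ 0.43415
  G=152: 152/255≈0.5961 > 0.04045 → ((0.5961+0.055)/1.055)^2.4 ≈ 0.31399
  B=208: 208/255≈0.8157 > 0.04045 → ((0.8157+0.055)/1.055)^2.4 ≈ 0.63076
  L1 = 0.2126×0.43415 + 0.7152×0.31399 + 0.0722×0.63076 ≈ 0.36241
Color 2 (152,249,133):
  R=152: 152/255≈0.5961 > 0.04045 → ((0.5961+0.055)/1.055)^2.4 ≈ 0.31399
  G=249: 249/255≈0.9765 > 0.04045 → ((0.9765+0.055)/1.055)^2.4 ≈ 0.94731
  B=133: 133/255≈0.5216 > 0.04045 → ((0.5216+0.055)/1.055)^2.4 ≈ 0.23455
  L2 = 0.2126×0.31399 + 0.7152×0.94731 + 0.0722×0.23455 ≈ 0.76120
Lighter = 0.76120, Darker = 0.36241
Ratio = (L_lighter + 0.05) / (L_darker + 0.05)
Ratio = (0.76120 + 0.05) / (0.36241 + 0.05) = 0.81120 / 0.41241 ≈ 1.9670
Ratio ≈ 1.97:1


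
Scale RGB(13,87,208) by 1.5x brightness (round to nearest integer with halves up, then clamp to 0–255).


Multiply each channel by 1.5, round half up, clamp to [0, 255]
R: 13×1.5 = 19.5 → round → 20
G: 87×1.5 = 130.5 → round → 131
B: 208×1.5 = 312 → clamp → 255
= RGB(20, 131, 255)


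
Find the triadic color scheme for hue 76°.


Triadic: equally spaced at 120° intervals
H1 = 76°
H2 = (76 + 120) mod 360 = 196°
H3 = (76 + 240) mod 360 = 316°
Triadic = 76°, 196°, 316°


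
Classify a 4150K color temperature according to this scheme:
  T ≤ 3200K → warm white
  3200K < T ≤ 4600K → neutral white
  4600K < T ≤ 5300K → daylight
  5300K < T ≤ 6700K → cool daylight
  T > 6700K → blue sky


Temperature: 4150K
3200K < 4150K ≤ 4600K → neutral white
Classification: neutral white


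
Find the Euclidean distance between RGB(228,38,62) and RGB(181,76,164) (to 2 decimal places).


d = √[(R₁-R₂)² + (G₁-G₂)² + (B₁-B₂)²]
d = √[(228-181)² + (38-76)² + (62-164)²]
d = √[2209 + 1444 + 10404]
d = √14057
d ≈ 118.56


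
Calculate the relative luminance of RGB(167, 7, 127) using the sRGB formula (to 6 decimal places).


Linearize each channel (sRGB transfer function): c = v/255; c_lin = c/12.92 if c ≤ 0.04045, else ((c+0.055)/1.055)^2.4
  R: 167/255 ≈ 0.654902 > 0.04045 → ((0.654902+0.055)/1.055)^2.4 ≈ 0.386429
  G: 7/255 ≈ 0.027451 ≤ 0.04045 → 0.027451/12.92 ≈ 0.002125
  B: 127/255 ≈ 0.498039 > 0.04045 → ((0.498039+0.055)/1.055)^2.4 ≈ 0.212231
R_lin = 0.386429, G_lin = 0.002125, B_lin = 0.212231
L = 0.2126×R + 0.7152×G + 0.0722×B
L = 0.2126×0.386429 + 0.7152×0.002125 + 0.0722×0.212231
L ≈ 0.098998


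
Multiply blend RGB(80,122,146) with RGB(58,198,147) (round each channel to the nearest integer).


Multiply: C = A×B/255, rounded to nearest integer
R: 80×58/255 = 4640/255 ≈ 18.196 → 18
G: 122×198/255 = 24156/255 ≈ 94.729 → 95
B: 146×147/255 = 21462/255 ≈ 84.165 → 84
= RGB(18, 95, 84)


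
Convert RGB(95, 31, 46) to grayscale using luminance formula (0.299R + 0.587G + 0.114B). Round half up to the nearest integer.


Gray = 0.299×R + 0.587×G + 0.114×B
Gray = 0.299×95 + 0.587×31 + 0.114×46
Gray = 28.405 + 18.197 + 5.244
Gray = 51.846 → round half up → 52
Gray = 52


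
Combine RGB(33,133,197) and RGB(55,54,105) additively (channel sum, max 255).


Additive: each channel = min(255, C₁+C₂)
R: 33+55 = 88 → 88
G: 133+54 = 187 → 187
B: 197+105 = 302 → 255
= RGB(88, 187, 255)


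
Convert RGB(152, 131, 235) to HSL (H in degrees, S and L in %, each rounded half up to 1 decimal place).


Normalize: R'=152/255≈0.5961, G'=131/255≈0.5137, B'=235/255≈0.9216
Max=235/255, Min=131/255, Δ=Max-Min=104/255
L = (Max+Min)/2 = (235+131)/510 = 366/510 = 0.71764… → L = 71.8%
L > 0.5 → S = Δ/(2-Max-Min) = 104/(510-235-131) = 104/144 = 0.72222… → S = 72.2%
(the 1/255 factors cancel in S and H, so raw channel differences can be used)
Max is B' → H = 60 × ((R-G)/Δ + 4) = 60 × ((152-131)/104 + 4)
  21/104 + 4 = 0.2019… + 4 = 4.2019…
  H = 60 × 4.2019… = 252.115…° → H = 252.1°
= HSL(252.1°, 72.2%, 71.8%)


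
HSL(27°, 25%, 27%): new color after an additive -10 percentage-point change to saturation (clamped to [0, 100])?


Original S = 25%
Adjustment = -10 percentage points
New S = 25 + (-10) = 15
Clamp to [0, 100] → 15
= HSL(27°, 15%, 27%)


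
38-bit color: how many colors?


Colors = 2^bits = 2^38
= 274,877,906,944 colors


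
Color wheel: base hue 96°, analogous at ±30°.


Base hue: 96°
Left analog: (96 - 30) mod 360 = 66°
Right analog: (96 + 30) mod 360 = 126°
Analogous hues = 66° and 126°


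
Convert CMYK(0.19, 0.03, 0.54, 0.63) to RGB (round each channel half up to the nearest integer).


R = 255 × (1-C) × (1-K) = 255 × 0.81 × 0.37 = 76.4235 → 76
G = 255 × (1-M) × (1-K) = 255 × 0.97 × 0.37 = 91.5195 → 92
B = 255 × (1-Y) × (1-K) = 255 × 0.46 × 0.37 = 43.401 → 43
= RGB(76, 92, 43)


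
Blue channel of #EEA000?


Color: #EEA000
R = EE = 238
G = A0 = 160
B = 00 = 0
Blue = 0


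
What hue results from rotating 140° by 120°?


New hue = (H + rotation) mod 360
New hue = (140 + 120) mod 360
= 260 mod 360
= 260°


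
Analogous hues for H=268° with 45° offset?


Base hue: 268°
Left analog: (268 - 45) mod 360 = 223°
Right analog: (268 + 45) mod 360 = 313°
Analogous hues = 223° and 313°


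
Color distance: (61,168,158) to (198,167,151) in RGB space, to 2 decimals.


d = √[(R₁-R₂)² + (G₁-G₂)² + (B₁-B₂)²]
d = √[(61-198)² + (168-167)² + (158-151)²]
d = √[18769 + 1 + 49]
d = √18819
d ≈ 137.18


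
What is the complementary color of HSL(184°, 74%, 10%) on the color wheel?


Complement = opposite side of color wheel = hue + 180°
H' = (184 + 180) mod 360 = 4°
S and L unchanged.
= HSL(4°, 74%, 10%)


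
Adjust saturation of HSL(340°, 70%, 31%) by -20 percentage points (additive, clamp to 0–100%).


Original S = 70%
Adjustment = -20 percentage points
New S = 70 + (-20) = 50
Clamp to [0, 100] → 50
= HSL(340°, 50%, 31%)


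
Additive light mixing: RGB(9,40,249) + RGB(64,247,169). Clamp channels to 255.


Additive: each channel = min(255, C₁+C₂)
R: 9+64 = 73 → 73
G: 40+247 = 287 → 255
B: 249+169 = 418 → 255
= RGB(73, 255, 255)


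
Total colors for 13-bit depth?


Colors = 2^bits = 2^13
= 8,192 colors


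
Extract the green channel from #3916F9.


Color: #3916F9
R = 39 = 57
G = 16 = 22
B = F9 = 249
Green = 22


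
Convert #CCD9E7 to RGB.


CC → 204 (R)
D9 → 217 (G)
E7 → 231 (B)
= RGB(204, 217, 231)


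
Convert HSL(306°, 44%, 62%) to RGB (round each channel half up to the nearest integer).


H=306°, S=0.44, L=0.62
C = (1-|2L-1|)×S = (1-|0.24|)×0.44 = 0.3344
H' = H/60 = 306/60 ≈ 5.1000; X = C×(1-|H' mod 2 - 1|) = 0.30096
m = L - C/2 = 0.62 - 0.1672 = 0.4528
Sector ⌊H'⌋ = 5 → (R',G',B') = (0.3344, 0.0, 0.30096)
RGB = ((R'+m)×255, (G'+m)×255, (B'+m)×255) = (200.736, 115.464, 192.2088)
Round half up → RGB(201, 115, 192)


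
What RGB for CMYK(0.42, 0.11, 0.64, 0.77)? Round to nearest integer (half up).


R = 255 × (1-C) × (1-K) = 255 × 0.58 × 0.23 = 34.017 → 34
G = 255 × (1-M) × (1-K) = 255 × 0.89 × 0.23 = 52.1985 → 52
B = 255 × (1-Y) × (1-K) = 255 × 0.36 × 0.23 = 21.114 → 21
= RGB(34, 52, 21)


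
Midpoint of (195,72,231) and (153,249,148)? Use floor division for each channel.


Midpoint: each channel = ⌊(C₁+C₂)/2⌋
R: ⌊(195+153)/2⌋ = 174
G: ⌊(72+249)/2⌋ = 160
B: ⌊(231+148)/2⌋ = 189
= RGB(174, 160, 189)


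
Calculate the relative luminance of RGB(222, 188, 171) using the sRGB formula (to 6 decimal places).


Linearize each channel (sRGB transfer function): c = v/255; c_lin = c/12.92 if c ≤ 0.04045, else ((c+0.055)/1.055)^2.4
  R: 222/255 ≈ 0.870588 > 0.04045 → ((0.870588+0.055)/1.055)^2.4 ≈ 0.730461
  G: 188/255 ≈ 0.737255 > 0.04045 → ((0.737255+0.055)/1.055)^2.4 ≈ 0.502886
  B: 171/255 ≈ 0.670588 > 0.04045 → ((0.670588+0.055)/1.055)^2.4 ≈ 0.407240
R_lin = 0.730461, G_lin = 0.502886, B_lin = 0.407240
L = 0.2126×R + 0.7152×G + 0.0722×B
L = 0.2126×0.730461 + 0.7152×0.502886 + 0.0722×0.407240
L ≈ 0.544363


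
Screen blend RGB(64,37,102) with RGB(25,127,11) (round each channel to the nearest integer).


Screen: C = 255 - (255-A)×(255-B)/255, rounded to nearest integer
R: 255 - (255-64)×(255-25)/255 = 255 - 43930/255 ≈ 255 - 172.275 = 82.725 → 83
G: 255 - (255-37)×(255-127)/255 = 255 - 27904/255 ≈ 255 - 109.427 = 145.573 → 146
B: 255 - (255-102)×(255-11)/255 = 255 - 37332/255 ≈ 255 - 146.400 = 108.600 → 109
= RGB(83, 146, 109)


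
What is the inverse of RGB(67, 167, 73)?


Invert: (255-R, 255-G, 255-B)
R: 255-67 = 188
G: 255-167 = 88
B: 255-73 = 182
= RGB(188, 88, 182)


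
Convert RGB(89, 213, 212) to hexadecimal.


R = 89 → 59 (hex)
G = 213 → D5 (hex)
B = 212 → D4 (hex)
Hex = #59D5D4


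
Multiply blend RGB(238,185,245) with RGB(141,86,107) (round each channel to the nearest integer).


Multiply: C = A×B/255, rounded to nearest integer
R: 238×141/255 = 33558/255 ≈ 131.600 → 132
G: 185×86/255 = 15910/255 ≈ 62.392 → 62
B: 245×107/255 = 26215/255 ≈ 102.804 → 103
= RGB(132, 62, 103)


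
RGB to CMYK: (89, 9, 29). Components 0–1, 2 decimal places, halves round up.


R'=89/255≈0.3490, G'=9/255≈0.0353, B'=29/255≈0.1137
K = 1 - max(R',G',B') = 1 - 89/255 = 166/255 = 0.65098… → 0.65
(1-R'-K)/(1-K) simplifies to (max-R)/max with max = 89:
C = (89-89)/89 = 0/89 = 0 → 0.00
M = (89-9)/89 = 80/89 = 0.89887… → 0.90
Y = (89-29)/89 = 60/89 = 0.67415… → 0.67
= CMYK(0.00, 0.90, 0.67, 0.65)


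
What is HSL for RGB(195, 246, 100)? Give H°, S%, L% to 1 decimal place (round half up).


Normalize: R'=195/255≈0.7647, G'=246/255≈0.9647, B'=100/255≈0.3922
Max=246/255, Min=100/255, Δ=Max-Min=146/255
L = (Max+Min)/2 = (246+100)/510 = 346/510 = 0.67843… → L = 67.8%
L > 0.5 → S = Δ/(2-Max-Min) = 146/(510-246-100) = 146/164 = 0.89024… → S = 89.0%
(the 1/255 factors cancel in S and H, so raw channel differences can be used)
Max is G' → H = 60 × ((B-R)/Δ + 2) = 60 × ((100-195)/146 + 2)
  -95/146 + 2 = -0.6506… + 2 = 1.3493…
  H = 60 × 1.3493… = 80.958…° → H = 81.0°
= HSL(81.0°, 89.0%, 67.8%)


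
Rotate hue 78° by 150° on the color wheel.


New hue = (H + rotation) mod 360
New hue = (78 + 150) mod 360
= 228 mod 360
= 228°


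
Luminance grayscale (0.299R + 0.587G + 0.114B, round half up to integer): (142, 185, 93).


Gray = 0.299×R + 0.587×G + 0.114×B
Gray = 0.299×142 + 0.587×185 + 0.114×93
Gray = 42.458 + 108.595 + 10.602
Gray = 161.655 → round half up → 162
Gray = 162


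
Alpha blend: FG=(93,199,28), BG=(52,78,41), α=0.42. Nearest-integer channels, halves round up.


C = α×F + (1-α)×B, with 1-α = 0.58
R: 0.42×93 + 0.58×52 = 39.06 + 30.16 = 69.22 → 69
G: 0.42×199 + 0.58×78 = 83.58 + 45.24 = 128.82 → 129
B: 0.42×28 + 0.58×41 = 11.76 + 23.78 = 35.54 → 36
= RGB(69, 129, 36)


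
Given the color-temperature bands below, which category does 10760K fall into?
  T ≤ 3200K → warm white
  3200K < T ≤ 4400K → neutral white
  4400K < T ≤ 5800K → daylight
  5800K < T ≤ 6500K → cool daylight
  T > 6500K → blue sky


Temperature: 10760K
10760K > 6500K → blue sky
Classification: blue sky


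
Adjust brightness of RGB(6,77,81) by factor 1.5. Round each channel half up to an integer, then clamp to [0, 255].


Multiply each channel by 1.5, round half up, clamp to [0, 255]
R: 6×1.5 = 9
G: 77×1.5 = 115.5 → round → 116
B: 81×1.5 = 121.5 → round → 122
= RGB(9, 116, 122)


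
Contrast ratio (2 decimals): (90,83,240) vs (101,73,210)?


Linearize each sRGB channel c=v/255: c/12.92 if c ≤ 0.04045 else ((c+0.055)/1.055)^2.4
L = 0.2126×R_lin + 0.7152×G_lin + 0.0722×B_lin
Color 1 (90,83,240):
  R=90: 90/255≈0.3529 > 0.04045 → ((0.3529+0.055)/1.055)^2.4 ≈ 0.10224
  G=83: 83/255≈0.3255 > 0.04045 → ((0.3255+0.055)/1.055)^2.4 ≈ 0.08650
  B=240: 240/255≈0.9412 > 0.04045 → ((0.9412+0.055)/1.055)^2.4 ≈ 0.87137
  L1 = 0.2126×0.10224 + 0.7152×0.08650 + 0.0722×0.87137 ≈ 0.14651
Color 2 (101,73,210):
  R=101: 101/255≈0.3961 > 0.04045 → ((0.3961+0.055)/1.055)^2.4 ≈ 0.13014
  G=73: 73/255≈0.2863 > 0.04045 → ((0.2863+0.055)/1.055)^2.4 ≈ 0.06663
  B=210: 210/255≈0.8235 > 0.04045 → ((0.8235+0.055)/1.055)^2.4 ≈ 0.64448
  L2 = 0.2126×0.13014 + 0.7152×0.06663 + 0.0722×0.64448 ≈ 0.12185
Lighter = 0.14651, Darker = 0.12185
Ratio = (L_lighter + 0.05) / (L_darker + 0.05)
Ratio = (0.14651 + 0.05) / (0.12185 + 0.05) = 0.19651 / 0.17185 ≈ 1.1435
Ratio ≈ 1.14:1


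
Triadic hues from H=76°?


Triadic: equally spaced at 120° intervals
H1 = 76°
H2 = (76 + 120) mod 360 = 196°
H3 = (76 + 240) mod 360 = 316°
Triadic = 76°, 196°, 316°


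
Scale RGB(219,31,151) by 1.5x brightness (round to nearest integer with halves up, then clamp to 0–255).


Multiply each channel by 1.5, round half up, clamp to [0, 255]
R: 219×1.5 = 328.5 → round → 329 → clamp → 255
G: 31×1.5 = 46.5 → round → 47
B: 151×1.5 = 226.5 → round → 227
= RGB(255, 47, 227)


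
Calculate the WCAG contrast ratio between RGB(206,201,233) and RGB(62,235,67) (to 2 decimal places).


Linearize each sRGB channel c=v/255: c/12.92 if c ≤ 0.04045 else ((c+0.055)/1.055)^2.4
L = 0.2126×R_lin + 0.7152×G_lin + 0.0722×B_lin
Color 1 (206,201,233):
  R=206: 206/255≈0.8078 > 0.04045 → ((0.8078+0.055)/1.055)^2.4 ≈ 0.61721
  G=201: 201/255≈0.7882 > 0.04045 → ((0.7882+0.055)/1.055)^2.4 ≈ 0.58408
  B=233: 233/255≈0.9137 > 0.04045 → ((0.9137+0.055)/1.055)^2.4 ≈ 0.81485
  L1 = 0.2126×0.61721 + 0.7152×0.58408 + 0.0722×0.81485 ≈ 0.60778
Color 2 (62,235,67):
  R=62: 62/255≈0.2431 > 0.04045 → ((0.2431+0.055)/1.055)^2.4 ≈ 0.04817
  G=235: 235/255≈0.9216 > 0.04045 → ((0.9216+0.055)/1.055)^2.4 ≈ 0.83077
  B=67: 67/255≈0.2627 > 0.04045 → ((0.2627+0.055)/1.055)^2.4 ≈ 0.05613
  L2 = 0.2126×0.04817 + 0.7152×0.83077 + 0.0722×0.05613 ≈ 0.60846
Lighter = 0.60846, Darker = 0.60778
Ratio = (L_lighter + 0.05) / (L_darker + 0.05)
Ratio = (0.60846 + 0.05) / (0.60778 + 0.05) = 0.65846 / 0.65778 ≈ 1.0010
Ratio ≈ 1.00:1


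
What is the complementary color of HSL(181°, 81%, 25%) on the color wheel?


Complement = opposite side of color wheel = hue + 180°
H' = (181 + 180) mod 360 = 1°
S and L unchanged.
= HSL(1°, 81%, 25%)


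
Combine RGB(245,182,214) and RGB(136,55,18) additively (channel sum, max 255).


Additive: each channel = min(255, C₁+C₂)
R: 245+136 = 381 → 255
G: 182+55 = 237 → 237
B: 214+18 = 232 → 232
= RGB(255, 237, 232)


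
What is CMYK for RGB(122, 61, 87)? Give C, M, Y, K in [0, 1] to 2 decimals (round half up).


R'=122/255≈0.4784, G'=61/255≈0.2392, B'=87/255≈0.3412
K = 1 - max(R',G',B') = 1 - 122/255 = 133/255 = 0.52156… → 0.52
(1-R'-K)/(1-K) simplifies to (max-R)/max with max = 122:
C = (122-122)/122 = 0/122 = 0 → 0.00
M = (122-61)/122 = 61/122 = 0.5 → 0.50
Y = (122-87)/122 = 35/122 = 0.28688… → 0.29
= CMYK(0.00, 0.50, 0.29, 0.52)


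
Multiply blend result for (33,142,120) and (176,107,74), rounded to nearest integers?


Multiply: C = A×B/255, rounded to nearest integer
R: 33×176/255 = 5808/255 ≈ 22.776 → 23
G: 142×107/255 = 15194/255 ≈ 59.584 → 60
B: 120×74/255 = 8880/255 ≈ 34.824 → 35
= RGB(23, 60, 35)


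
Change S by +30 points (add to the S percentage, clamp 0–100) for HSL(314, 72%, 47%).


Original S = 72%
Adjustment = +30 percentage points
New S = 72 + (30) = 102
Clamp to [0, 100] → 100
= HSL(314°, 100%, 47%)


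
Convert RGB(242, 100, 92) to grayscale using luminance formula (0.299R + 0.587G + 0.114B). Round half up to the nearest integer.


Gray = 0.299×R + 0.587×G + 0.114×B
Gray = 0.299×242 + 0.587×100 + 0.114×92
Gray = 72.358 + 58.700 + 10.488
Gray = 141.546 → round half up → 142
Gray = 142


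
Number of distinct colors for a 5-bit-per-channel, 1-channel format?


Total bits = 5 bits/channel × 1 channels = 5 bits
Distinct colors = 2^5
= 32 colors


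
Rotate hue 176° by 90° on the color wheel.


New hue = (H + rotation) mod 360
New hue = (176 + 90) mod 360
= 266 mod 360
= 266°


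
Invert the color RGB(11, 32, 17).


Invert: (255-R, 255-G, 255-B)
R: 255-11 = 244
G: 255-32 = 223
B: 255-17 = 238
= RGB(244, 223, 238)


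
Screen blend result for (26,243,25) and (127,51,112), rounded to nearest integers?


Screen: C = 255 - (255-A)×(255-B)/255, rounded to nearest integer
R: 255 - (255-26)×(255-127)/255 = 255 - 29312/255 ≈ 255 - 114.949 = 140.051 → 140
G: 255 - (255-243)×(255-51)/255 = 255 - 2448/255 ≈ 255 - 9.600 = 245.400 → 245
B: 255 - (255-25)×(255-112)/255 = 255 - 32890/255 ≈ 255 - 128.980 = 126.020 → 126
= RGB(140, 245, 126)


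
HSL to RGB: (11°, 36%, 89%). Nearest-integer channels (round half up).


H=11°, S=0.36, L=0.89
C = (1-|2L-1|)×S = (1-|0.78|)×0.36 = 0.0792
H' = H/60 = 11/60 ≈ 0.1833; X = C×(1-|H' mod 2 - 1|) = 0.01452
m = L - C/2 = 0.89 - 0.0396 = 0.8504
Sector ⌊H'⌋ = 0 → (R',G',B') = (0.0792, 0.01452, 0.0)
RGB = ((R'+m)×255, (G'+m)×255, (B'+m)×255) = (237.048, 220.5546, 216.852)
Round half up → RGB(237, 221, 217)


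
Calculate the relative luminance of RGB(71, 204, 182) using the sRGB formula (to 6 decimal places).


Linearize each channel (sRGB transfer function): c = v/255; c_lin = c/12.92 if c ≤ 0.04045, else ((c+0.055)/1.055)^2.4
  R: 71/255 ≈ 0.278431 > 0.04045 → ((0.278431+0.055)/1.055)^2.4 ≈ 0.063010
  G: 204/255 ≈ 0.800000 > 0.04045 → ((0.800000+0.055)/1.055)^2.4 ≈ 0.603827
  B: 182/255 ≈ 0.713725 > 0.04045 → ((0.713725+0.055)/1.055)^2.4 ≈ 0.467784
R_lin = 0.063010, G_lin = 0.603827, B_lin = 0.467784
L = 0.2126×R + 0.7152×G + 0.0722×B
L = 0.2126×0.063010 + 0.7152×0.603827 + 0.0722×0.467784
L ≈ 0.479027


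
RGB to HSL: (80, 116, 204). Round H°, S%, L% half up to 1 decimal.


Normalize: R'=80/255≈0.3137, G'=116/255≈0.4549, B'=204/255≈0.8000
Max=204/255, Min=80/255, Δ=Max-Min=124/255
L = (Max+Min)/2 = (204+80)/510 = 284/510 = 0.55686… → L = 55.7%
L > 0.5 → S = Δ/(2-Max-Min) = 124/(510-204-80) = 124/226 = 0.54867… → S = 54.9%
(the 1/255 factors cancel in S and H, so raw channel differences can be used)
Max is B' → H = 60 × ((R-G)/Δ + 4) = 60 × ((80-116)/124 + 4)
  -36/124 + 4 = -0.2903… + 4 = 3.7096…
  H = 60 × 3.7096… = 222.580…° → H = 222.6°
= HSL(222.6°, 54.9%, 55.7%)


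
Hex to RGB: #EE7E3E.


EE → 238 (R)
7E → 126 (G)
3E → 62 (B)
= RGB(238, 126, 62)


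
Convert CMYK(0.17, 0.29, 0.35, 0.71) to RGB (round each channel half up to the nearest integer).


R = 255 × (1-C) × (1-K) = 255 × 0.83 × 0.29 = 61.3785 → 61
G = 255 × (1-M) × (1-K) = 255 × 0.71 × 0.29 = 52.5045 → 53
B = 255 × (1-Y) × (1-K) = 255 × 0.65 × 0.29 = 48.0675 → 48
= RGB(61, 53, 48)


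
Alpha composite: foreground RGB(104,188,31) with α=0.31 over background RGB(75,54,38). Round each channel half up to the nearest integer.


C = α×F + (1-α)×B, with 1-α = 0.69
R: 0.31×104 + 0.69×75 = 32.24 + 51.75 = 83.99 → 84
G: 0.31×188 + 0.69×54 = 58.28 + 37.26 = 95.54 → 96
B: 0.31×31 + 0.69×38 = 9.61 + 26.22 = 35.83 → 36
= RGB(84, 96, 36)


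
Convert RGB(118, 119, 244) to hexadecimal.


R = 118 → 76 (hex)
G = 119 → 77 (hex)
B = 244 → F4 (hex)
Hex = #7677F4


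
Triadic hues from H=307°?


Triadic: equally spaced at 120° intervals
H1 = 307°
H2 = (307 + 120) mod 360 = 67°
H3 = (307 + 240) mod 360 = 187°
Triadic = 307°, 67°, 187°


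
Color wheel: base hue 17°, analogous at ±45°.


Base hue: 17°
Left analog: (17 - 45) mod 360 = 332°
Right analog: (17 + 45) mod 360 = 62°
Analogous hues = 332° and 62°


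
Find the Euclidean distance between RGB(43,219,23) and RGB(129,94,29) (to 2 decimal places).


d = √[(R₁-R₂)² + (G₁-G₂)² + (B₁-B₂)²]
d = √[(43-129)² + (219-94)² + (23-29)²]
d = √[7396 + 15625 + 36]
d = √23057
d ≈ 151.85


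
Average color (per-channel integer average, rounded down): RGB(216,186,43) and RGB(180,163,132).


Midpoint: each channel = ⌊(C₁+C₂)/2⌋
R: ⌊(216+180)/2⌋ = 198
G: ⌊(186+163)/2⌋ = 174
B: ⌊(43+132)/2⌋ = 87
= RGB(198, 174, 87)


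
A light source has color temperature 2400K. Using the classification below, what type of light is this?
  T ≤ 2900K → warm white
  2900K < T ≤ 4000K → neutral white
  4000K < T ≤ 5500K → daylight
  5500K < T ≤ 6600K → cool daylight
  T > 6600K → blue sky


Temperature: 2400K
2400K ≤ 2900K → warm white
Classification: warm white
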